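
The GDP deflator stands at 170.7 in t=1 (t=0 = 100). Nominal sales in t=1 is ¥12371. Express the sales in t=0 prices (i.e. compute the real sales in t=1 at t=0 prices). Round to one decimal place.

Real = Nominal ÷ (Index/100) = 12371 ÷ (170.7/100)
     = 12371 ÷ 1.707 = 7247.2173

7247.2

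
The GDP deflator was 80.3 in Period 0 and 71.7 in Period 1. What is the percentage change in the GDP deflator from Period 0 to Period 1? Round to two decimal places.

-10.71%

Change = (71.7 − 80.3) / 80.3 × 100
       = -8.6 / 80.3 × 100 = -10.7098%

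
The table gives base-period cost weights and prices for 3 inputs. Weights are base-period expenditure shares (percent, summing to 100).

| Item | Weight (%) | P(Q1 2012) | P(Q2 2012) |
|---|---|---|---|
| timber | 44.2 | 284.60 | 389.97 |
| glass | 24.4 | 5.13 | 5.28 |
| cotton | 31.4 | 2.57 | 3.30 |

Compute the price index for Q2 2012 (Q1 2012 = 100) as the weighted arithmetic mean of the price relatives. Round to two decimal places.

timber: 44.2 × (389.97/284.60) = 44.2 × 1.370239 = 60.5646
glass: 24.4 × (5.28/5.13) = 24.4 × 1.029240 = 25.1135
cotton: 31.4 × (3.30/2.57) = 31.4 × 1.284047 = 40.3191
Index = Σ wᵢ·(p₁ᵢ/p₀ᵢ) = 60.5646 + 25.1135 + 40.3191 = 125.9971

126.00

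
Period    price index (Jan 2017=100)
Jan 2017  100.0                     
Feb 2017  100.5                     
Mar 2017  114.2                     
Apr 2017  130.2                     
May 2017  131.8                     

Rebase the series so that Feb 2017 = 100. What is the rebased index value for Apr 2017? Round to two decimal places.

Rebased(Apr 2017) = 130.2 / 100.5 × 100 = 129.5522

129.55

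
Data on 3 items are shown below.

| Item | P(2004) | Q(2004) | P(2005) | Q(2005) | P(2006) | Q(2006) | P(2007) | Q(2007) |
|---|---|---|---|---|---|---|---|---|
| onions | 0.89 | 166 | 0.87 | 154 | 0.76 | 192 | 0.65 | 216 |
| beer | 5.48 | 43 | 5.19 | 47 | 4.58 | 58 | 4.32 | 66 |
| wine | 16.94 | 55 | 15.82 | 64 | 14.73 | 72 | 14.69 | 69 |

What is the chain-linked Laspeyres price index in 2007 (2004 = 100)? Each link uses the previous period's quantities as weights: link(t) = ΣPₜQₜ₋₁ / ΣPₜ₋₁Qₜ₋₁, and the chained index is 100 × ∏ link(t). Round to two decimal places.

84.01

Link 2004→2005:
ΣP(2005)Q(2004) = 0.87×166 + 5.19×43 + 15.82×55 = 144.42 + 223.17 + 870.1 = 1237.69
ΣP(2004)Q(2004) = 0.89×166 + 5.48×43 + 16.94×55 = 147.74 + 235.64 + 931.7 = 1315.08
link = 1237.69/1315.08 = 0.941152
Link 2005→2006:
ΣP(2006)Q(2005) = 0.76×154 + 4.58×47 + 14.73×64 = 117.04 + 215.26 + 942.72 = 1275.02
ΣP(2005)Q(2005) = 0.87×154 + 5.19×47 + 15.82×64 = 133.98 + 243.93 + 1012.48 = 1390.39
link = 1275.02/1390.39 = 0.917023
Link 2006→2007:
ΣP(2007)Q(2006) = 0.65×192 + 4.32×58 + 14.69×72 = 124.8 + 250.56 + 1057.68 = 1433.04
ΣP(2006)Q(2006) = 0.76×192 + 4.58×58 + 14.73×72 = 145.92 + 265.64 + 1060.56 = 1472.12
link = 1433.04/1472.12 = 0.973453
Chained index = 100 × 0.941152 × 0.917023 × 0.973453 = 84.0147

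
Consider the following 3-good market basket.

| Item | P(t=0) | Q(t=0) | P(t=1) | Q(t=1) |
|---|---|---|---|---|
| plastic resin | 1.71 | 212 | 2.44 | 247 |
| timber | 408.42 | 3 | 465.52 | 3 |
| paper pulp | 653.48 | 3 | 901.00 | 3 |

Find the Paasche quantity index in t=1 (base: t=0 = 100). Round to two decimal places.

Paasche quantity index uses current-period prices as weights.
ΣP(t=1)·Q(t=1) = 2.44×247 + 465.52×3 + 901.00×3 = 602.68 + 1396.56 + 2703 = 4702.24
ΣP(t=1)·Q(t=0) = 2.44×212 + 465.52×3 + 901.00×3 = 517.28 + 1396.56 + 2703 = 4616.84
Index = 4702.24 / 4616.84 × 100 = 101.8498

101.85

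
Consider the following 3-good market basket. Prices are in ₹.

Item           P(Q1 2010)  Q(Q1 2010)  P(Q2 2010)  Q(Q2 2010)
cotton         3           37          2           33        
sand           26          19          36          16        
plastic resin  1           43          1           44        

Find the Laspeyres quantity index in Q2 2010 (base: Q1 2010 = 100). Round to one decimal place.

Laspeyres quantity index uses base-period prices as weights.
ΣP(Q1 2010)·Q(Q2 2010) = 3×33 + 26×16 + 1×44 = 99 + 416 + 44 = 559
ΣP(Q1 2010)·Q(Q1 2010) = 3×37 + 26×19 + 1×43 = 111 + 494 + 43 = 648
Index = 559 / 648 × 100 = 86.2654

86.3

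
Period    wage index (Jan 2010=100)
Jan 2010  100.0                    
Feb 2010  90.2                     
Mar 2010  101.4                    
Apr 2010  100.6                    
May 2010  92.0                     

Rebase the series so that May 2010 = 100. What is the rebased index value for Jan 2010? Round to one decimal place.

Rebased(Jan 2010) = 100.0 / 92.0 × 100 = 108.6957

108.7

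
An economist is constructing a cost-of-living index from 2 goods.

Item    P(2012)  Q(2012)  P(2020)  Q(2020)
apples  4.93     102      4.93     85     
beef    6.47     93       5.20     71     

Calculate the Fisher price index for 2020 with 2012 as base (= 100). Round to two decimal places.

89.52

Laspeyres component (base-period weights):
ΣP(2020)Q(2012) = 4.93×102 + 5.20×93 = 502.86 + 483.6 = 986.46
ΣP(2012)Q(2012) = 4.93×102 + 6.47×93 = 502.86 + 601.71 = 1104.57
L = 986.46 / 1104.57 × 100 = 89.3072
Paasche component (current-period weights):
ΣP(2020)Q(2020) = 4.93×85 + 5.20×71 = 419.05 + 369.2 = 788.25
ΣP(2012)Q(2020) = 4.93×85 + 6.47×71 = 419.05 + 459.37 = 878.42
P = 788.25 / 878.42 × 100 = 89.7350
Fisher = √(L × P) = √(89.3072 × 89.7350) = 89.5208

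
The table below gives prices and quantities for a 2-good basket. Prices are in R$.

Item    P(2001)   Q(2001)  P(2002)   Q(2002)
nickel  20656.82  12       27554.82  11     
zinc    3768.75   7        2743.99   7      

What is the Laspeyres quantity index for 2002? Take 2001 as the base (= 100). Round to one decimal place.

Laspeyres quantity index uses base-period prices as weights.
ΣP(2001)·Q(2002) = 20656.82×11 + 3768.75×7 = 227225.02 + 26381.25 = 253606.27
ΣP(2001)·Q(2001) = 20656.82×12 + 3768.75×7 = 247881.84 + 26381.25 = 274263.09
Index = 253606.27 / 274263.09 × 100 = 92.4682

92.5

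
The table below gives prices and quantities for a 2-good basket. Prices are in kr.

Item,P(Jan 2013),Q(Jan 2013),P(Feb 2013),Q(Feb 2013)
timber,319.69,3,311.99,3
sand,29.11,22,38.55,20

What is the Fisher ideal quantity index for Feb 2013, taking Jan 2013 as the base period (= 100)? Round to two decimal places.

Laspeyres component (base-period weights):
ΣP(Jan 2013)Q(Feb 2013) = 319.69×3 + 29.11×20 = 959.07 + 582.2 = 1541.27
ΣP(Jan 2013)Q(Jan 2013) = 319.69×3 + 29.11×22 = 959.07 + 640.42 = 1599.49
L = 1541.27 / 1599.49 × 100 = 96.3601
Paasche component (current-period weights):
ΣP(Feb 2013)Q(Feb 2013) = 311.99×3 + 38.55×20 = 935.97 + 771 = 1706.97
ΣP(Feb 2013)Q(Jan 2013) = 311.99×3 + 38.55×22 = 935.97 + 848.1 = 1784.07
P = 1706.97 / 1784.07 × 100 = 95.6784
Fisher = √(L × P) = √(96.3601 × 95.6784) = 96.0187

96.02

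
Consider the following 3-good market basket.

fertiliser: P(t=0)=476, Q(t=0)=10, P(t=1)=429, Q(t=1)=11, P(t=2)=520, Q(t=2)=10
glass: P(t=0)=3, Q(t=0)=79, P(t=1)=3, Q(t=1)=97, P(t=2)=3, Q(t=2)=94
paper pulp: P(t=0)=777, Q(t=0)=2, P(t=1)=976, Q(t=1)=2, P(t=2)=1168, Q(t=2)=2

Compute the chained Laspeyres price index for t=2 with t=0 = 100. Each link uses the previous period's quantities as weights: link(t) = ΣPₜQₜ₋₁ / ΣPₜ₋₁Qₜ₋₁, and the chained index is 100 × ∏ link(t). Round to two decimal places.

118.58

Link t=0→t=1:
ΣP(t=1)Q(t=0) = 429×10 + 3×79 + 976×2 = 4290 + 237 + 1952 = 6479
ΣP(t=0)Q(t=0) = 476×10 + 3×79 + 777×2 = 4760 + 237 + 1554 = 6551
link = 6479/6551 = 0.989009
Link t=1→t=2:
ΣP(t=2)Q(t=1) = 520×11 + 3×97 + 1168×2 = 5720 + 291 + 2336 = 8347
ΣP(t=1)Q(t=1) = 429×11 + 3×97 + 976×2 = 4719 + 291 + 1952 = 6962
link = 8347/6962 = 1.198937
Chained index = 100 × 0.989009 × 1.198937 = 118.5760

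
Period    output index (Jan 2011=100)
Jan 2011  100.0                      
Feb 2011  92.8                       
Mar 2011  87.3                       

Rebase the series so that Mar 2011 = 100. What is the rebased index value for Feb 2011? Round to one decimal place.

106.3

Rebased(Feb 2011) = 92.8 / 87.3 × 100 = 106.3001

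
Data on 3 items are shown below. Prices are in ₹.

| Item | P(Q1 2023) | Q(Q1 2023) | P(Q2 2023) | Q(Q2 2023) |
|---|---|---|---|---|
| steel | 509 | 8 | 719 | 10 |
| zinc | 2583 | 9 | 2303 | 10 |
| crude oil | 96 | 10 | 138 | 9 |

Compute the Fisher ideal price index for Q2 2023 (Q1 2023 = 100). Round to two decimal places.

Laspeyres component (base-period weights):
ΣP(Q2 2023)Q(Q1 2023) = 719×8 + 2303×9 + 138×10 = 5752 + 20727 + 1380 = 27859
ΣP(Q1 2023)Q(Q1 2023) = 509×8 + 2583×9 + 96×10 = 4072 + 23247 + 960 = 28279
L = 27859 / 28279 × 100 = 98.5148
Paasche component (current-period weights):
ΣP(Q2 2023)Q(Q2 2023) = 719×10 + 2303×10 + 138×9 = 7190 + 23030 + 1242 = 31462
ΣP(Q1 2023)Q(Q2 2023) = 509×10 + 2583×10 + 96×9 = 5090 + 25830 + 864 = 31784
P = 31462 / 31784 × 100 = 98.9869
Fisher = √(L × P) = √(98.5148 × 98.9869) = 98.7506

98.75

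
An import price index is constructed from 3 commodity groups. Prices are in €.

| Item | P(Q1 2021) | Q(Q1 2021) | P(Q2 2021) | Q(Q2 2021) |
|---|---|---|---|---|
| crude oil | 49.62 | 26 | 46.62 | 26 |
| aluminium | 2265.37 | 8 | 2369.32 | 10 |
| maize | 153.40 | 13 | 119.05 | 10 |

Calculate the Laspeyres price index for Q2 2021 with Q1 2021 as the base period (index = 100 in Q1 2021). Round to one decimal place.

Laspeyres price index uses base-period quantities as weights.
ΣP(Q2 2021)·Q(Q1 2021) = 46.62×26 + 2369.32×8 + 119.05×13 = 1212.12 + 18954.56 + 1547.65 = 21714.33
ΣP(Q1 2021)·Q(Q1 2021) = 49.62×26 + 2265.37×8 + 153.40×13 = 1290.12 + 18122.96 + 1994.2 = 21407.28
Index = 21714.33 / 21407.28 × 100 = 101.4343

101.4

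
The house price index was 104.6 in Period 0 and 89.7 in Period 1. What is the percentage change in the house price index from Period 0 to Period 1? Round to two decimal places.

-14.24%

Change = (89.7 − 104.6) / 104.6 × 100
       = -14.9 / 104.6 × 100 = -14.2447%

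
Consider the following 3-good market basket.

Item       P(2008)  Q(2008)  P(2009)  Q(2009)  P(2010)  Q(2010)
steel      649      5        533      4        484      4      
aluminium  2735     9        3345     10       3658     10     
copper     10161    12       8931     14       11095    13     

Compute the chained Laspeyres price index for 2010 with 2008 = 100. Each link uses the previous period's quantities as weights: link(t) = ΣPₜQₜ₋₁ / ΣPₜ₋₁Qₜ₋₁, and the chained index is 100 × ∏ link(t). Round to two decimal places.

Link 2008→2009:
ΣP(2009)Q(2008) = 533×5 + 3345×9 + 8931×12 = 2665 + 30105 + 107172 = 139942
ΣP(2008)Q(2008) = 649×5 + 2735×9 + 10161×12 = 3245 + 24615 + 121932 = 149792
link = 139942/149792 = 0.934242
Link 2009→2010:
ΣP(2010)Q(2009) = 484×4 + 3658×10 + 11095×14 = 1936 + 36580 + 155330 = 193846
ΣP(2009)Q(2009) = 533×4 + 3345×10 + 8931×14 = 2132 + 33450 + 125034 = 160616
link = 193846/160616 = 1.206891
Chained index = 100 × 0.934242 × 1.206891 = 112.7528

112.75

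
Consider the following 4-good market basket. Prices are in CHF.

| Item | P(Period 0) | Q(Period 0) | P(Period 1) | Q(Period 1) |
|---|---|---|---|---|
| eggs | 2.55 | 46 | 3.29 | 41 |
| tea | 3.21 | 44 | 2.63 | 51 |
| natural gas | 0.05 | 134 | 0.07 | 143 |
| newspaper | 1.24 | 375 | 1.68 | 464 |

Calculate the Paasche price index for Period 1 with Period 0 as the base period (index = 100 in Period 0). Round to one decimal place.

124.4

Paasche price index uses current-period quantities as weights.
ΣP(Period 1)·Q(Period 1) = 3.29×41 + 2.63×51 + 0.07×143 + 1.68×464 = 134.89 + 134.13 + 10.01 + 779.52 = 1058.55
ΣP(Period 0)·Q(Period 1) = 2.55×41 + 3.21×51 + 0.05×143 + 1.24×464 = 104.55 + 163.71 + 7.15 + 575.36 = 850.77
Index = 1058.55 / 850.77 × 100 = 124.4226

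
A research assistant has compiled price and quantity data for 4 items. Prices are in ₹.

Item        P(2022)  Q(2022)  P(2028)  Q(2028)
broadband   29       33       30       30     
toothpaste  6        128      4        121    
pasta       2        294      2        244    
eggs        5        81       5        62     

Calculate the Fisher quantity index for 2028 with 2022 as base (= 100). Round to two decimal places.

Laspeyres component (base-period weights):
ΣP(2022)Q(2028) = 29×30 + 6×121 + 2×244 + 5×62 = 870 + 726 + 488 + 310 = 2394
ΣP(2022)Q(2022) = 29×33 + 6×128 + 2×294 + 5×81 = 957 + 768 + 588 + 405 = 2718
L = 2394 / 2718 × 100 = 88.0795
Paasche component (current-period weights):
ΣP(2028)Q(2028) = 30×30 + 4×121 + 2×244 + 5×62 = 900 + 484 + 488 + 310 = 2182
ΣP(2028)Q(2022) = 30×33 + 4×128 + 2×294 + 5×81 = 990 + 512 + 588 + 405 = 2495
P = 2182 / 2495 × 100 = 87.4549
Fisher = √(L × P) = √(88.0795 × 87.4549) = 87.7666

87.77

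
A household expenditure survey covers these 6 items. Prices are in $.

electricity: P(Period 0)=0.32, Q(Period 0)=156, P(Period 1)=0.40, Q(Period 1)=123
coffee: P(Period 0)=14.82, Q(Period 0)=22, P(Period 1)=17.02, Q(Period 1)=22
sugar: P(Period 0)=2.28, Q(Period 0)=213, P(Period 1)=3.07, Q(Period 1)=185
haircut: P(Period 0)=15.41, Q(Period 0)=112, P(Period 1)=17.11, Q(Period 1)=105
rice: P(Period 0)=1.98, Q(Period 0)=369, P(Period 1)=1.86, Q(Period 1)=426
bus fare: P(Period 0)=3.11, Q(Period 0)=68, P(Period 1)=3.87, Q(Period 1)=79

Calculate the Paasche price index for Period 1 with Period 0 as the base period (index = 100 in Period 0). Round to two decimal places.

Paasche price index uses current-period quantities as weights.
ΣP(Period 1)·Q(Period 1) = 0.40×123 + 17.02×22 + 3.07×185 + 17.11×105 + 1.86×426 + 3.87×79 = 49.2 + 374.44 + 567.95 + 1796.55 + 792.36 + 305.73 = 3886.23
ΣP(Period 0)·Q(Period 1) = 0.32×123 + 14.82×22 + 2.28×185 + 15.41×105 + 1.98×426 + 3.11×79 = 39.36 + 326.04 + 421.8 + 1618.05 + 843.48 + 245.69 = 3494.42
Index = 3886.23 / 3494.42 × 100 = 111.2124

111.21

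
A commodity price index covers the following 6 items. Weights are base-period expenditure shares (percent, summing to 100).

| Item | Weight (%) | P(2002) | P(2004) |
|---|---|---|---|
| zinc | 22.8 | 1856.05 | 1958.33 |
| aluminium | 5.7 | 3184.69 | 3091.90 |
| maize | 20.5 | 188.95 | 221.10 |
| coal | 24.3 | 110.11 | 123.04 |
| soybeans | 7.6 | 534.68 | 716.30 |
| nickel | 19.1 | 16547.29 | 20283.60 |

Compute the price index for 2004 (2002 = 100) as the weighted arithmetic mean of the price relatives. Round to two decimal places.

zinc: 22.8 × (1958.33/1856.05) = 22.8 × 1.055106 = 24.0564
aluminium: 5.7 × (3091.90/3184.69) = 5.7 × 0.970864 = 5.5339
maize: 20.5 × (221.10/188.95) = 20.5 × 1.170151 = 23.9881
coal: 24.3 × (123.04/110.11) = 24.3 × 1.117428 = 27.1535
soybeans: 7.6 × (716.30/534.68) = 7.6 × 1.339680 = 10.1816
nickel: 19.1 × (20283.60/16547.29) = 19.1 × 1.225796 = 23.4127
Index = Σ wᵢ·(p₁ᵢ/p₀ᵢ) = 24.0564 + 5.5339 + 23.9881 + 27.1535 + 10.1816 + 23.4127 = 114.3262

114.33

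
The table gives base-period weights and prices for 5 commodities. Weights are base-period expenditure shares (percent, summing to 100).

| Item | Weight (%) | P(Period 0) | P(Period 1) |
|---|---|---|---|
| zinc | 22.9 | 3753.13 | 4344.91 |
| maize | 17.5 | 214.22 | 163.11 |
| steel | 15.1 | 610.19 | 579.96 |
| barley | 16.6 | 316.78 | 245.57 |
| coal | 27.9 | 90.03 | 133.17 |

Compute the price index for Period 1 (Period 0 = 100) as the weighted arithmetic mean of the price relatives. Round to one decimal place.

zinc: 22.9 × (4344.91/3753.13) = 22.9 × 1.157676 = 26.5108
maize: 17.5 × (163.11/214.22) = 17.5 × 0.761414 = 13.3247
steel: 15.1 × (579.96/610.19) = 15.1 × 0.950458 = 14.3519
barley: 16.6 × (245.57/316.78) = 16.6 × 0.775207 = 12.8684
coal: 27.9 × (133.17/90.03) = 27.9 × 1.479174 = 41.2689
Index = Σ wᵢ·(p₁ᵢ/p₀ᵢ) = 26.5108 + 13.3247 + 14.3519 + 12.8684 + 41.2689 = 108.3248

108.3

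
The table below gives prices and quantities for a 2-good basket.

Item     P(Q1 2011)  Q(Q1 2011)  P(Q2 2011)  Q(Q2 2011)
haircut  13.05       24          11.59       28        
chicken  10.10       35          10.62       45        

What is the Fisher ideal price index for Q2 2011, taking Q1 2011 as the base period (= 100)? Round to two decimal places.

Laspeyres component (base-period weights):
ΣP(Q2 2011)Q(Q1 2011) = 11.59×24 + 10.62×35 = 278.16 + 371.7 = 649.86
ΣP(Q1 2011)Q(Q1 2011) = 13.05×24 + 10.10×35 = 313.2 + 353.5 = 666.7
L = 649.86 / 666.7 × 100 = 97.4741
Paasche component (current-period weights):
ΣP(Q2 2011)Q(Q2 2011) = 11.59×28 + 10.62×45 = 324.52 + 477.9 = 802.42
ΣP(Q1 2011)Q(Q2 2011) = 13.05×28 + 10.10×45 = 365.4 + 454.5 = 819.9
P = 802.42 / 819.9 × 100 = 97.8680
Fisher = √(L × P) = √(97.4741 × 97.8680) = 97.6709

97.67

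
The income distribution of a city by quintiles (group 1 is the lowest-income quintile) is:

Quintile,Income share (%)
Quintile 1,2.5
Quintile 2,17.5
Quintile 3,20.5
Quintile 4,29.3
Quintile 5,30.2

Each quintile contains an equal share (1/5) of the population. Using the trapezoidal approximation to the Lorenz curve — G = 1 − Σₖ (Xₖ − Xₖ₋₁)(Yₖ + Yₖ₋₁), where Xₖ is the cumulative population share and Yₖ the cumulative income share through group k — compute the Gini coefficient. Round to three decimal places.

0.269

Cumulative income shares Yₖ: 0.0250, 0.2000, 0.4050, 0.6980, 1.0000
Σ (Xₖ−Xₖ₋₁)(Yₖ+Yₖ₋₁) = (1/5)(0.0250+0.0000) + (1/5)(0.2000+0.0250) + (1/5)(0.4050+0.2000) + (1/5)(0.6980+0.4050) + (1/5)(1.0000+0.6980)
  = 0.0050 + 0.0450 + 0.1210 + 0.2206 + 0.3396 = 0.7312
G = 1 − 0.7312 = 0.2688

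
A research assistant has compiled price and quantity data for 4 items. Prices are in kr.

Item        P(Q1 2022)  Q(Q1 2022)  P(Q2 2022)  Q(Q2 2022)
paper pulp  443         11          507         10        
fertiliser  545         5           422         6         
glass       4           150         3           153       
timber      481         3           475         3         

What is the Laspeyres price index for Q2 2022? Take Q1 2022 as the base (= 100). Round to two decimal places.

99.18

Laspeyres price index uses base-period quantities as weights.
ΣP(Q2 2022)·Q(Q1 2022) = 507×11 + 422×5 + 3×150 + 475×3 = 5577 + 2110 + 450 + 1425 = 9562
ΣP(Q1 2022)·Q(Q1 2022) = 443×11 + 545×5 + 4×150 + 481×3 = 4873 + 2725 + 600 + 1443 = 9641
Index = 9562 / 9641 × 100 = 99.1806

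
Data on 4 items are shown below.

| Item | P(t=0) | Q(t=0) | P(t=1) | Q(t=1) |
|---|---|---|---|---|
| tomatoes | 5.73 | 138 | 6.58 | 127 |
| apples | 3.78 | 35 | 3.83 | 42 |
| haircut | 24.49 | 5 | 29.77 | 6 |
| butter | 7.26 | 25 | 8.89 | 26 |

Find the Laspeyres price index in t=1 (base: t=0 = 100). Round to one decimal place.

Laspeyres price index uses base-period quantities as weights.
ΣP(t=1)·Q(t=0) = 6.58×138 + 3.83×35 + 29.77×5 + 8.89×25 = 908.04 + 134.05 + 148.85 + 222.25 = 1413.19
ΣP(t=0)·Q(t=0) = 5.73×138 + 3.78×35 + 24.49×5 + 7.26×25 = 790.74 + 132.3 + 122.45 + 181.5 = 1226.99
Index = 1413.19 / 1226.99 × 100 = 115.1753

115.2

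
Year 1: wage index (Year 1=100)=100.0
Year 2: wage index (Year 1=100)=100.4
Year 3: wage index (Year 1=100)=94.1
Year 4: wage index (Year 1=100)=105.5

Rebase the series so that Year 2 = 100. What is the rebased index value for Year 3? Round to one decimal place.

93.7

Rebased(Year 3) = 94.1 / 100.4 × 100 = 93.7251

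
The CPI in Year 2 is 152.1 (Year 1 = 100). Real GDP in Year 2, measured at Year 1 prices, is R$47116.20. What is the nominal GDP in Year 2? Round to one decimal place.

71663.7

Nominal = Real × (Index/100) = 47116.20 × (152.1/100)
        = 47116.20 × 1.521 = 71663.7402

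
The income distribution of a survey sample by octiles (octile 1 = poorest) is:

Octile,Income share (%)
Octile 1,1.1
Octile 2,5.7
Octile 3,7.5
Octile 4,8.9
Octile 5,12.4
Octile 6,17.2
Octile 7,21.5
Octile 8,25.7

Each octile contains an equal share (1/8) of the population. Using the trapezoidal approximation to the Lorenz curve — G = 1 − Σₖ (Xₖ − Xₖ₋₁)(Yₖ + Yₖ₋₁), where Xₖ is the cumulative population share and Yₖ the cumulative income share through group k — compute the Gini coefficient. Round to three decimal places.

Cumulative income shares Yₖ: 0.0110, 0.0680, 0.1430, 0.2320, 0.3560, 0.5280, 0.7430, 1.0000
Σ (Xₖ−Xₖ₋₁)(Yₖ+Yₖ₋₁) = (1/8)(0.0110+0.0000) + (1/8)(0.0680+0.0110) + (1/8)(0.1430+0.0680) + (1/8)(0.2320+0.1430) + (1/8)(0.3560+0.2320) + (1/8)(0.5280+0.3560) + (1/8)(0.7430+0.5280) + (1/8)(1.0000+0.7430)
  = 0.0014 + 0.0099 + 0.0264 + 0.0469 + 0.0735 + 0.1105 + 0.1589 + 0.2179 = 0.6452
G = 1 − 0.6452 = 0.3548

0.355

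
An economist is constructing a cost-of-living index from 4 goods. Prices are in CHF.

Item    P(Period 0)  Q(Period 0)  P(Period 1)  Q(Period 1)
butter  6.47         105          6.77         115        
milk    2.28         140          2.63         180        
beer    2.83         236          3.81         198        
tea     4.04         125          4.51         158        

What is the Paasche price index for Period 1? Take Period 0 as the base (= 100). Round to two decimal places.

Paasche price index uses current-period quantities as weights.
ΣP(Period 1)·Q(Period 1) = 6.77×115 + 2.63×180 + 3.81×198 + 4.51×158 = 778.55 + 473.4 + 754.38 + 712.58 = 2718.91
ΣP(Period 0)·Q(Period 1) = 6.47×115 + 2.28×180 + 2.83×198 + 4.04×158 = 744.05 + 410.4 + 560.34 + 638.32 = 2353.11
Index = 2718.91 / 2353.11 × 100 = 115.5454

115.55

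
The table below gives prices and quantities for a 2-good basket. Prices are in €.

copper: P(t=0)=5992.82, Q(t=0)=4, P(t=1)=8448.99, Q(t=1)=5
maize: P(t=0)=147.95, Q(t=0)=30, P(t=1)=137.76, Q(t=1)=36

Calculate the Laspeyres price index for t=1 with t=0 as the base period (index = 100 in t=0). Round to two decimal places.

133.51

Laspeyres price index uses base-period quantities as weights.
ΣP(t=1)·Q(t=0) = 8448.99×4 + 137.76×30 = 33795.96 + 4132.8 = 37928.76
ΣP(t=0)·Q(t=0) = 5992.82×4 + 147.95×30 = 23971.28 + 4438.5 = 28409.78
Index = 37928.76 / 28409.78 × 100 = 133.5060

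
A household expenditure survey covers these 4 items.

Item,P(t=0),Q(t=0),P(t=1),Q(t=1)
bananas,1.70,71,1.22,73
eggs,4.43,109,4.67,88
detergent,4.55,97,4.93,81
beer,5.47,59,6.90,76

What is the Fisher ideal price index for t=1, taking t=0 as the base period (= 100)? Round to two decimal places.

108.98

Laspeyres component (base-period weights):
ΣP(t=1)Q(t=0) = 1.22×71 + 4.67×109 + 4.93×97 + 6.90×59 = 86.62 + 509.03 + 478.21 + 407.1 = 1480.96
ΣP(t=0)Q(t=0) = 1.70×71 + 4.43×109 + 4.55×97 + 5.47×59 = 120.7 + 482.87 + 441.35 + 322.73 = 1367.65
L = 1480.96 / 1367.65 × 100 = 108.2850
Paasche component (current-period weights):
ΣP(t=1)Q(t=1) = 1.22×73 + 4.67×88 + 4.93×81 + 6.90×76 = 89.06 + 410.96 + 399.33 + 524.4 = 1423.75
ΣP(t=0)Q(t=1) = 1.70×73 + 4.43×88 + 4.55×81 + 5.47×76 = 124.1 + 389.84 + 368.55 + 415.72 = 1298.21
P = 1423.75 / 1298.21 × 100 = 109.6702
Fisher = √(L × P) = √(108.2850 × 109.6702) = 108.9754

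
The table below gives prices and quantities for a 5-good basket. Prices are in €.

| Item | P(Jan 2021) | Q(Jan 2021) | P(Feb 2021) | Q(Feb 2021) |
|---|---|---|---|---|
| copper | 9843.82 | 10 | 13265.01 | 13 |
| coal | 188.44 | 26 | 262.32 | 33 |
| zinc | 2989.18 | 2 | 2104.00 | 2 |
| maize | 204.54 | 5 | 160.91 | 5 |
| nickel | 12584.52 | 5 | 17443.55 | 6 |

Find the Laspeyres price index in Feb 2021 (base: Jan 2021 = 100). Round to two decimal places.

Laspeyres price index uses base-period quantities as weights.
ΣP(Feb 2021)·Q(Jan 2021) = 13265.01×10 + 262.32×26 + 2104.00×2 + 160.91×5 + 17443.55×5 = 132650.1 + 6820.32 + 4208 + 804.55 + 87217.75 = 231700.72
ΣP(Jan 2021)·Q(Jan 2021) = 9843.82×10 + 188.44×26 + 2989.18×2 + 204.54×5 + 12584.52×5 = 98438.2 + 4899.44 + 5978.36 + 1022.7 + 62922.6 = 173261.3
Index = 231700.72 / 173261.3 × 100 = 133.7291

133.73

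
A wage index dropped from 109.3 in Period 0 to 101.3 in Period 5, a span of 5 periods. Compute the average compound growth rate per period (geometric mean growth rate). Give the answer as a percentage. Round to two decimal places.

-1.51%

Growth factor = (101.3/109.3)^(1/5) = (0.926807)^(1/5) = 0.984913
Growth rate = 0.984913 − 1 = -0.015087 = -1.5087%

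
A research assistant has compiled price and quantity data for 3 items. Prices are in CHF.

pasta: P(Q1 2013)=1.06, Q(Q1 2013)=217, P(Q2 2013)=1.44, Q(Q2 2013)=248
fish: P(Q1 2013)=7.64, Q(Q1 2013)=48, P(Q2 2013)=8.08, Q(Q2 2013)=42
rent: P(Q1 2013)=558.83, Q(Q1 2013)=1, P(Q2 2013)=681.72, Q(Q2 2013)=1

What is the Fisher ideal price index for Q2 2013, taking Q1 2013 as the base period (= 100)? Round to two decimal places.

120.11

Laspeyres component (base-period weights):
ΣP(Q2 2013)Q(Q1 2013) = 1.44×217 + 8.08×48 + 681.72×1 = 312.48 + 387.84 + 681.72 = 1382.04
ΣP(Q1 2013)Q(Q1 2013) = 1.06×217 + 7.64×48 + 558.83×1 = 230.02 + 366.72 + 558.83 = 1155.57
L = 1382.04 / 1155.57 × 100 = 119.5981
Paasche component (current-period weights):
ΣP(Q2 2013)Q(Q2 2013) = 1.44×248 + 8.08×42 + 681.72×1 = 357.12 + 339.36 + 681.72 = 1378.2
ΣP(Q1 2013)Q(Q2 2013) = 1.06×248 + 7.64×42 + 558.83×1 = 262.88 + 320.88 + 558.83 = 1142.59
P = 1378.2 / 1142.59 × 100 = 120.6207
Fisher = √(L × P) = √(119.5981 × 120.6207) = 120.1083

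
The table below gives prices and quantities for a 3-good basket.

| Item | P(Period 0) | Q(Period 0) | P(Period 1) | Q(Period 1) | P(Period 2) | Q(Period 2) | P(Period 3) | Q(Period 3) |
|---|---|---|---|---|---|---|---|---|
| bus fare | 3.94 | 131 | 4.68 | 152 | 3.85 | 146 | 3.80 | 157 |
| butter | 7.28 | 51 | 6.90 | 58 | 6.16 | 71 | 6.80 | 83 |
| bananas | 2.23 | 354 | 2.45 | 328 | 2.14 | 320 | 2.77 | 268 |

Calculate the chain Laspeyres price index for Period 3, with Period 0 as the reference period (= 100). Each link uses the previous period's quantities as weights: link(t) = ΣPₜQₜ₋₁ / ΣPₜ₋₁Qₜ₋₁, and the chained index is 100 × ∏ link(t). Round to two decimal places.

107.18

Link Period 0→Period 1:
ΣP(Period 1)Q(Period 0) = 4.68×131 + 6.90×51 + 2.45×354 = 613.08 + 351.9 + 867.3 = 1832.28
ΣP(Period 0)Q(Period 0) = 3.94×131 + 7.28×51 + 2.23×354 = 516.14 + 371.28 + 789.42 = 1676.84
link = 1832.28/1676.84 = 1.092698
Link Period 1→Period 2:
ΣP(Period 2)Q(Period 1) = 3.85×152 + 6.16×58 + 2.14×328 = 585.2 + 357.28 + 701.92 = 1644.4
ΣP(Period 1)Q(Period 1) = 4.68×152 + 6.90×58 + 2.45×328 = 711.36 + 400.2 + 803.6 = 1915.16
link = 1644.4/1915.16 = 0.858623
Link Period 2→Period 3:
ΣP(Period 3)Q(Period 2) = 3.80×146 + 6.80×71 + 2.77×320 = 554.8 + 482.8 + 886.4 = 1924
ΣP(Period 2)Q(Period 2) = 3.85×146 + 6.16×71 + 2.14×320 = 562.1 + 437.36 + 684.8 = 1684.26
link = 1924/1684.26 = 1.142341
Chained index = 100 × 1.092698 × 0.858623 × 1.142341 = 107.1762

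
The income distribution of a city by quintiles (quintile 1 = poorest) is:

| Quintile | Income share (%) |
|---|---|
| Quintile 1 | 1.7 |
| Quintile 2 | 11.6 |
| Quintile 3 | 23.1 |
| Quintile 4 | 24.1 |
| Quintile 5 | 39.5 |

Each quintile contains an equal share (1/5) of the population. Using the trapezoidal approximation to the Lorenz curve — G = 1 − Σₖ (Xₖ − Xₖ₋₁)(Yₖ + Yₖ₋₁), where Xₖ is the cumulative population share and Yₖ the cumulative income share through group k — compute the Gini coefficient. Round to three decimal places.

Cumulative income shares Yₖ: 0.0170, 0.1330, 0.3640, 0.6050, 1.0000
Σ (Xₖ−Xₖ₋₁)(Yₖ+Yₖ₋₁) = (1/5)(0.0170+0.0000) + (1/5)(0.1330+0.0170) + (1/5)(0.3640+0.1330) + (1/5)(0.6050+0.3640) + (1/5)(1.0000+0.6050)
  = 0.0034 + 0.0300 + 0.0994 + 0.1938 + 0.3210 = 0.6476
G = 1 − 0.6476 = 0.3524

0.352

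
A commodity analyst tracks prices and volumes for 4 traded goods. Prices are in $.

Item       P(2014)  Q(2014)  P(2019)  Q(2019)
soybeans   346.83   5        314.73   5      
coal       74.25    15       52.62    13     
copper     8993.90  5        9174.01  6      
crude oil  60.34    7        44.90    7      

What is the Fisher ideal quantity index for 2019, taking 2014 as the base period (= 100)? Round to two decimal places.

118.51

Laspeyres component (base-period weights):
ΣP(2014)Q(2019) = 346.83×5 + 74.25×13 + 8993.90×6 + 60.34×7 = 1734.15 + 965.25 + 53963.4 + 422.38 = 57085.18
ΣP(2014)Q(2014) = 346.83×5 + 74.25×15 + 8993.90×5 + 60.34×7 = 1734.15 + 1113.75 + 44969.5 + 422.38 = 48239.78
L = 57085.18 / 48239.78 × 100 = 118.3363
Paasche component (current-period weights):
ΣP(2019)Q(2019) = 314.73×5 + 52.62×13 + 9174.01×6 + 44.90×7 = 1573.65 + 684.06 + 55044.06 + 314.3 = 57616.07
ΣP(2019)Q(2014) = 314.73×5 + 52.62×15 + 9174.01×5 + 44.90×7 = 1573.65 + 789.3 + 45870.05 + 314.3 = 48547.3
P = 57616.07 / 48547.3 × 100 = 118.6803
Fisher = √(L × P) = √(118.3363 × 118.6803) = 118.5082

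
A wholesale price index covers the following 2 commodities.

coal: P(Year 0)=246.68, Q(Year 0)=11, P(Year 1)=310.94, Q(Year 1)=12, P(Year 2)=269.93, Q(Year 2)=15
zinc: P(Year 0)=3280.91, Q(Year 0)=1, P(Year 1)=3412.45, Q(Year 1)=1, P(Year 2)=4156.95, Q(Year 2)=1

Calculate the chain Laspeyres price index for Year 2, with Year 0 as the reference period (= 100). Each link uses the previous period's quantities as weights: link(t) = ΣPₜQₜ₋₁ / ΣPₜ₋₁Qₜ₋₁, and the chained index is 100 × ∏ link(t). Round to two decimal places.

118.01

Link Year 0→Year 1:
ΣP(Year 1)Q(Year 0) = 310.94×11 + 3412.45×1 = 3420.34 + 3412.45 = 6832.79
ΣP(Year 0)Q(Year 0) = 246.68×11 + 3280.91×1 = 2713.48 + 3280.91 = 5994.39
link = 6832.79/5994.39 = 1.139864
Link Year 1→Year 2:
ΣP(Year 2)Q(Year 1) = 269.93×12 + 4156.95×1 = 3239.16 + 4156.95 = 7396.11
ΣP(Year 1)Q(Year 1) = 310.94×12 + 3412.45×1 = 3731.28 + 3412.45 = 7143.73
link = 7396.11/7143.73 = 1.035329
Chained index = 100 × 1.139864 × 1.035329 = 118.0134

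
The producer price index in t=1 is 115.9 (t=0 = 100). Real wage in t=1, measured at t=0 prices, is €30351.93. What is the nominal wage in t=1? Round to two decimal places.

Nominal = Real × (Index/100) = 30351.93 × (115.9/100)
        = 30351.93 × 1.159 = 35177.8869

35177.89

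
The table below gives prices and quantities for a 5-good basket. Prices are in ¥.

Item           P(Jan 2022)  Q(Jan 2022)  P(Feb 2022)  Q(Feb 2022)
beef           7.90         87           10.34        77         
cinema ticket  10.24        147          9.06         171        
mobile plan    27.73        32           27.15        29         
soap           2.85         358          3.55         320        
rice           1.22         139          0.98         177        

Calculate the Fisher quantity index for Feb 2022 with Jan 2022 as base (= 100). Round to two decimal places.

Laspeyres component (base-period weights):
ΣP(Jan 2022)Q(Feb 2022) = 7.90×77 + 10.24×171 + 27.73×29 + 2.85×320 + 1.22×177 = 608.3 + 1751.04 + 804.17 + 912 + 215.94 = 4291.45
ΣP(Jan 2022)Q(Jan 2022) = 7.90×87 + 10.24×147 + 27.73×32 + 2.85×358 + 1.22×139 = 687.3 + 1505.28 + 887.36 + 1020.3 + 169.58 = 4269.82
L = 4291.45 / 4269.82 × 100 = 100.5066
Paasche component (current-period weights):
ΣP(Feb 2022)Q(Feb 2022) = 10.34×77 + 9.06×171 + 27.15×29 + 3.55×320 + 0.98×177 = 796.18 + 1549.26 + 787.35 + 1136 + 173.46 = 4442.25
ΣP(Feb 2022)Q(Jan 2022) = 10.34×87 + 9.06×147 + 27.15×32 + 3.55×358 + 0.98×139 = 899.58 + 1331.82 + 868.8 + 1270.9 + 136.22 = 4507.32
P = 4442.25 / 4507.32 × 100 = 98.5563
Fisher = √(L × P) = √(100.5066 × 98.5563) = 99.5267

99.53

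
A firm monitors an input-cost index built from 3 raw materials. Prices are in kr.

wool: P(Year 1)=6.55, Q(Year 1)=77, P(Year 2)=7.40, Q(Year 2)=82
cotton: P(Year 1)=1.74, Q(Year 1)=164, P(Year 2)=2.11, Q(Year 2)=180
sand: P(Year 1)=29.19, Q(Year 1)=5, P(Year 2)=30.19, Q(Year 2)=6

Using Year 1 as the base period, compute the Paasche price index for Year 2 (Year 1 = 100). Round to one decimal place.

113.9

Paasche price index uses current-period quantities as weights.
ΣP(Year 2)·Q(Year 2) = 7.40×82 + 2.11×180 + 30.19×6 = 606.8 + 379.8 + 181.14 = 1167.74
ΣP(Year 1)·Q(Year 2) = 6.55×82 + 1.74×180 + 29.19×6 = 537.1 + 313.2 + 175.14 = 1025.44
Index = 1167.74 / 1025.44 × 100 = 113.8770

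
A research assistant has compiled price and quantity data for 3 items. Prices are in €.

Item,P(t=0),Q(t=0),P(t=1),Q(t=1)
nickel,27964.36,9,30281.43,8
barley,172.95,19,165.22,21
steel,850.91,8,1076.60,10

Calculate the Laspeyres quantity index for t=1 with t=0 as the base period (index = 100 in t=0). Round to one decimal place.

Laspeyres quantity index uses base-period prices as weights.
ΣP(t=0)·Q(t=1) = 27964.36×8 + 172.95×21 + 850.91×10 = 223714.88 + 3631.95 + 8509.1 = 235855.93
ΣP(t=0)·Q(t=0) = 27964.36×9 + 172.95×19 + 850.91×8 = 251679.24 + 3286.05 + 6807.28 = 261772.57
Index = 235855.93 / 261772.57 × 100 = 90.0996

90.1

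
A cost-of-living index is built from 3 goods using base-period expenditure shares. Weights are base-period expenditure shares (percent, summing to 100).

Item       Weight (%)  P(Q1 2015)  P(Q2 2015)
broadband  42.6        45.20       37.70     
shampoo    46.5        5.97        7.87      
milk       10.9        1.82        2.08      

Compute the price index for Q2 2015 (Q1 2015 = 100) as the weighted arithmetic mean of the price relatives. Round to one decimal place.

broadband: 42.6 × (37.70/45.20) = 42.6 × 0.834071 = 35.5314
shampoo: 46.5 × (7.87/5.97) = 46.5 × 1.318258 = 61.2990
milk: 10.9 × (2.08/1.82) = 10.9 × 1.142857 = 12.4571
Index = Σ wᵢ·(p₁ᵢ/p₀ᵢ) = 35.5314 + 61.2990 + 12.4571 = 109.2876

109.3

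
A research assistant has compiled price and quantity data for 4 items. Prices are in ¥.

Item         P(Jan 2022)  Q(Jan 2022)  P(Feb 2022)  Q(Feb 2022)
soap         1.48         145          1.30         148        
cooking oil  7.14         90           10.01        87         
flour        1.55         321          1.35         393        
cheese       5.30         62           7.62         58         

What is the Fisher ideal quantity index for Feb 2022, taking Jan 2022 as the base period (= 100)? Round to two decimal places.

103.19

Laspeyres component (base-period weights):
ΣP(Jan 2022)Q(Feb 2022) = 1.48×148 + 7.14×87 + 1.55×393 + 5.30×58 = 219.04 + 621.18 + 609.15 + 307.4 = 1756.77
ΣP(Jan 2022)Q(Jan 2022) = 1.48×145 + 7.14×90 + 1.55×321 + 5.30×62 = 214.6 + 642.6 + 497.55 + 328.6 = 1683.35
L = 1756.77 / 1683.35 × 100 = 104.3615
Paasche component (current-period weights):
ΣP(Feb 2022)Q(Feb 2022) = 1.30×148 + 10.01×87 + 1.35×393 + 7.62×58 = 192.4 + 870.87 + 530.55 + 441.96 = 2035.78
ΣP(Feb 2022)Q(Jan 2022) = 1.30×145 + 10.01×90 + 1.35×321 + 7.62×62 = 188.5 + 900.9 + 433.35 + 472.44 = 1995.19
P = 2035.78 / 1995.19 × 100 = 102.0344
Fisher = √(L × P) = √(104.3615 × 102.0344) = 103.1914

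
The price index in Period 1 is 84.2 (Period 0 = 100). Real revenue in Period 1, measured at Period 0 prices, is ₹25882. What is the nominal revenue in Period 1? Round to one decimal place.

21792.6

Nominal = Real × (Index/100) = 25882 × (84.2/100)
        = 25882 × 0.842 = 21792.6440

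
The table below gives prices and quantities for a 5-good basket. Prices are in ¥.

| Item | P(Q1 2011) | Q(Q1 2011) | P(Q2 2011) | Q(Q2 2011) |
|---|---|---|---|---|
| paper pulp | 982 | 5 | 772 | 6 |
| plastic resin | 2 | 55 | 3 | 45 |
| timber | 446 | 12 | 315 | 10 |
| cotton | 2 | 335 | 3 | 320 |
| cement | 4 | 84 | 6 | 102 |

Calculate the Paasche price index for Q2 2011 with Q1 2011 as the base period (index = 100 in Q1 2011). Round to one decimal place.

82.6

Paasche price index uses current-period quantities as weights.
ΣP(Q2 2011)·Q(Q2 2011) = 772×6 + 3×45 + 315×10 + 3×320 + 6×102 = 4632 + 135 + 3150 + 960 + 612 = 9489
ΣP(Q1 2011)·Q(Q2 2011) = 982×6 + 2×45 + 446×10 + 2×320 + 4×102 = 5892 + 90 + 4460 + 640 + 408 = 11490
Index = 9489 / 11490 × 100 = 82.5849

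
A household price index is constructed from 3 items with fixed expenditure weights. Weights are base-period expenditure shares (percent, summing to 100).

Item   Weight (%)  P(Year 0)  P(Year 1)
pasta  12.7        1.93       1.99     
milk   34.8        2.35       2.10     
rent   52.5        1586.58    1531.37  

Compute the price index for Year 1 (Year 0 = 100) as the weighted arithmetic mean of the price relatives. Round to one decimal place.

pasta: 12.7 × (1.99/1.93) = 12.7 × 1.031088 = 13.0948
milk: 34.8 × (2.10/2.35) = 34.8 × 0.893617 = 31.0979
rent: 52.5 × (1531.37/1586.58) = 52.5 × 0.965202 = 50.6731
Index = Σ wᵢ·(p₁ᵢ/p₀ᵢ) = 13.0948 + 31.0979 + 50.6731 = 94.8658

94.9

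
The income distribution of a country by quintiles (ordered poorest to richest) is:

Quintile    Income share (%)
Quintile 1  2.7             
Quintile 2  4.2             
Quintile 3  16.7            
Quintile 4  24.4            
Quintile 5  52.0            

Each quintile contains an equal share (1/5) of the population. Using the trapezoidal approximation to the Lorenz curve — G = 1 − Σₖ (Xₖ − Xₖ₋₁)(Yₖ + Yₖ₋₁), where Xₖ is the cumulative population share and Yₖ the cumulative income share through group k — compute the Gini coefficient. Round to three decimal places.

0.475

Cumulative income shares Yₖ: 0.0270, 0.0690, 0.2360, 0.4800, 1.0000
Σ (Xₖ−Xₖ₋₁)(Yₖ+Yₖ₋₁) = (1/5)(0.0270+0.0000) + (1/5)(0.0690+0.0270) + (1/5)(0.2360+0.0690) + (1/5)(0.4800+0.2360) + (1/5)(1.0000+0.4800)
  = 0.0054 + 0.0192 + 0.0610 + 0.1432 + 0.2960 = 0.5248
G = 1 − 0.5248 = 0.4752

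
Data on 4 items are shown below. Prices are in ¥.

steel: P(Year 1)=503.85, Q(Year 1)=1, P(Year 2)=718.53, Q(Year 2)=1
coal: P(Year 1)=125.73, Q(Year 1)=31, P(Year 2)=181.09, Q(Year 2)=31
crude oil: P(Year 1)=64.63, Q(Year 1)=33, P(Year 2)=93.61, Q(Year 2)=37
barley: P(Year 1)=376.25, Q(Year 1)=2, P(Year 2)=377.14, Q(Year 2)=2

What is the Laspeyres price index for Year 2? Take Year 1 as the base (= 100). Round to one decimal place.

Laspeyres price index uses base-period quantities as weights.
ΣP(Year 2)·Q(Year 1) = 718.53×1 + 181.09×31 + 93.61×33 + 377.14×2 = 718.53 + 5613.79 + 3089.13 + 754.28 = 10175.73
ΣP(Year 1)·Q(Year 1) = 503.85×1 + 125.73×31 + 64.63×33 + 376.25×2 = 503.85 + 3897.63 + 2132.79 + 752.5 = 7286.77
Index = 10175.73 / 7286.77 × 100 = 139.6466

139.6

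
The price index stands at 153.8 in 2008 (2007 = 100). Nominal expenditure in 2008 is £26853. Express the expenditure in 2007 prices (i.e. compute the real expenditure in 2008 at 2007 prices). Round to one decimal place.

17459.7

Real = Nominal ÷ (Index/100) = 26853 ÷ (153.8/100)
     = 26853 ÷ 1.538 = 17459.6879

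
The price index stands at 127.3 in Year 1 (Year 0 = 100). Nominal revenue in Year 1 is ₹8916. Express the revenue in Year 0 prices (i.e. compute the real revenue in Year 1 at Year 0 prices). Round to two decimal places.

7003.93

Real = Nominal ÷ (Index/100) = 8916 ÷ (127.3/100)
     = 8916 ÷ 1.273 = 7003.9277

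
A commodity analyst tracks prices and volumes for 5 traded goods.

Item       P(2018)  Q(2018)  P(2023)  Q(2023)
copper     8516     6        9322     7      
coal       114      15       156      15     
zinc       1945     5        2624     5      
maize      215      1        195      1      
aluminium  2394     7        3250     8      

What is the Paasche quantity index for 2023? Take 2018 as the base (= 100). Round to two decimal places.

113.33

Paasche quantity index uses current-period prices as weights.
ΣP(2023)·Q(2023) = 9322×7 + 156×15 + 2624×5 + 195×1 + 3250×8 = 65254 + 2340 + 13120 + 195 + 26000 = 106909
ΣP(2023)·Q(2018) = 9322×6 + 156×15 + 2624×5 + 195×1 + 3250×7 = 55932 + 2340 + 13120 + 195 + 22750 = 94337
Index = 106909 / 94337 × 100 = 113.3267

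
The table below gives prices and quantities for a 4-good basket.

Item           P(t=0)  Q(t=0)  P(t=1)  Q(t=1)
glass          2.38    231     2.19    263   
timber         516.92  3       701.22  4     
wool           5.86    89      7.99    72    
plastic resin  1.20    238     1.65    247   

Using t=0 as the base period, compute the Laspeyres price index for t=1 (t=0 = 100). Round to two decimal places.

Laspeyres price index uses base-period quantities as weights.
ΣP(t=1)·Q(t=0) = 2.19×231 + 701.22×3 + 7.99×89 + 1.65×238 = 505.89 + 2103.66 + 711.11 + 392.7 = 3713.36
ΣP(t=0)·Q(t=0) = 2.38×231 + 516.92×3 + 5.86×89 + 1.20×238 = 549.78 + 1550.76 + 521.54 + 285.6 = 2907.68
Index = 3713.36 / 2907.68 × 100 = 127.7087

127.71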